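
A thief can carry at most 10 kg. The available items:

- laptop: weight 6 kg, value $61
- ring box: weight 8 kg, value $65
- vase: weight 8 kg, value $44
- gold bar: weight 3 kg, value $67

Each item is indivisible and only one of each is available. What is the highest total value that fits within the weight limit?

Check high-value combinations within 10 kg:
- laptop+gold bar: weight 6+3=9, value 61+67=128
- gold bar: weight 3, value 67
- ring box: weight 8, value 65
- laptop: weight 6, value 61
Best: $128.

$128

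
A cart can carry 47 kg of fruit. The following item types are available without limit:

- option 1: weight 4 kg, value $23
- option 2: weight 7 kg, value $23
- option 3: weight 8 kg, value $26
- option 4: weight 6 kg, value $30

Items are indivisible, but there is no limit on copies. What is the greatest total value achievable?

Best value-per-unit is option 1 at 23/4; filling with it alone gives 11×23 = 253.
Optimal mix: 10×option 1 + 1×option 4 → weight 46, value 260.

$260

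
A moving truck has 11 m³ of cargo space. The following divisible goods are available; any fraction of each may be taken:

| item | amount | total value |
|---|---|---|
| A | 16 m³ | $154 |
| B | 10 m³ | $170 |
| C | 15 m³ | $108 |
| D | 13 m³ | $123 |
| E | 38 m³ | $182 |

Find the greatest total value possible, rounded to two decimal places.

179.63

Take in order of value per unit:
- B (170/10 per unit): all 10 → value 170, running total 170.00
- A (154/16 per unit): 1 of 16 → value 1×154/16 = 9.6250, running total 179.63
Total 179.63.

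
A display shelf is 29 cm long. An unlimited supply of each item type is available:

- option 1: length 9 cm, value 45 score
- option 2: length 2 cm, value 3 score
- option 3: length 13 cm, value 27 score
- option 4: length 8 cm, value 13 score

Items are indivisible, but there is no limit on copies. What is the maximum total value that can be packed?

138 score

Best value-per-unit is option 1 at 45/9; filling with it alone gives 3×45 = 135.
Optimal mix: 3×option 1 + 1×option 2 → length 29, value 138.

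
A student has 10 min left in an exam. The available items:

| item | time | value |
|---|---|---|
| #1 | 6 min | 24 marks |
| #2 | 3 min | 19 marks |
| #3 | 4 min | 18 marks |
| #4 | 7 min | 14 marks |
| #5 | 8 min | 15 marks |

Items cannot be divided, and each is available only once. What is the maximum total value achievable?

Check high-value combinations within 10 min:
- #1+#2: time 6+3=9, value 24+19=43
- #1+#3: time 6+4=10, value 24+18=42
- #2+#3: time 3+4=7, value 19+18=37
Best: 43 marks.

43 marks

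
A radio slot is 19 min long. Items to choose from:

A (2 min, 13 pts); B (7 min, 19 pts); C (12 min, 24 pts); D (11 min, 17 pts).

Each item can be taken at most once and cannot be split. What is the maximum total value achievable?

43 pts

This is a 0/1 knapsack; check combinations near the capacity.
- B+C: duration 7+12=19, value 19+24=43
- A+C: duration 2+12=14, value 13+24=37
- B+D: duration 7+11=18, value 19+17=36
- A+B: duration 2+7=9, value 13+19=32
Best: 43 pts.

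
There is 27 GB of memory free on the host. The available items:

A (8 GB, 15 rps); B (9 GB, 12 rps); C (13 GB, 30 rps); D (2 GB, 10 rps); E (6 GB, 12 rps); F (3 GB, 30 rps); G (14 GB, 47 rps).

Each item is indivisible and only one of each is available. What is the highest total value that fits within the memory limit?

102 rps

This is a 0/1 knapsack; check combinations near the capacity.
- A+D+F+G: memory 8+2+3+14=27, value 15+10+30+47=102
- D+E+F+G: memory 2+6+3+14=25, value 10+12+30+47=99
- A+F+G: memory 8+3+14=25, value 15+30+47=92
- E+F+G: memory 6+3+14=23, value 12+30+47=89
Best: 102 rps.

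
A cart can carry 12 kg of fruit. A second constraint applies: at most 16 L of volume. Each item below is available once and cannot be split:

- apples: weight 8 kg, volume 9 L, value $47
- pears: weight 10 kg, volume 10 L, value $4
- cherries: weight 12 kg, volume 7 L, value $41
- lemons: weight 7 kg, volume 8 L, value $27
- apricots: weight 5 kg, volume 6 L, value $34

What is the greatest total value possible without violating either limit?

$61

Feasible sets respecting both limits:
- lemons+apricots: weight 12, volume 14, value 61
- apples: weight 8, volume 9, value 47
- cherries: weight 12, volume 7, value 41
- apricots: weight 5, volume 6, value 34
Best: $61.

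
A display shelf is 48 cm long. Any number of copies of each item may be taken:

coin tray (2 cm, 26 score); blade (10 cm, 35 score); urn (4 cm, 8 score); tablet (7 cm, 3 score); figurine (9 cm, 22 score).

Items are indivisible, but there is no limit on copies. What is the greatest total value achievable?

624 score

Best value-per-unit is coin tray at 26/2, and filling with it alone uses length 24×2=48. No mix of the others beats 24×26 = 624.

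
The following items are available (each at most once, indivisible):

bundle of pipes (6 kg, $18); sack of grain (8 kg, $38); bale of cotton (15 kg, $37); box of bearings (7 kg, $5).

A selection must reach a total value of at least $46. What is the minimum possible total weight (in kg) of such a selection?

Subsets with value ≥ 46, sorted by total weight:
- bundle of pipes+sack of grain: weight 14, value 56
- bundle of pipes+sack of grain+box of bearings: weight 21, value 61
- bundle of pipes+bale of cotton: weight 21, value 55
Minimum weight: 14 kg.

14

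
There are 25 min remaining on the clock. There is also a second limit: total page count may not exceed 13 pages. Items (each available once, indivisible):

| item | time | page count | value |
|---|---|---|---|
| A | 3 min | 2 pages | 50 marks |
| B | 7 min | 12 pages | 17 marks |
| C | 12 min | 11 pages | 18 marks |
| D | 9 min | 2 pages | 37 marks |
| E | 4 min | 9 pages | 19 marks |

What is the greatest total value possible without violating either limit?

106 marks

Feasible sets respecting both limits:
- A+D+E: time 16, page count 13, value 106
- A+D: time 12, page count 4, value 87
- A+E: time 7, page count 11, value 69
- A+C: time 15, page count 13, value 68
Best: 106 marks.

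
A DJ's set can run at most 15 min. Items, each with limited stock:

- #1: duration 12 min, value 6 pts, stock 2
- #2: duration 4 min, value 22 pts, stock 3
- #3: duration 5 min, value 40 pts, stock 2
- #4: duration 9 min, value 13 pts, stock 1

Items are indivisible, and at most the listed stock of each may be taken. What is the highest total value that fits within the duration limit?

102 pts

Top feasible selections:
- 1×#2 + 2×#3: duration 14, value 102
- 2×#2 + 1×#3: duration 13, value 84
Best: 102 pts.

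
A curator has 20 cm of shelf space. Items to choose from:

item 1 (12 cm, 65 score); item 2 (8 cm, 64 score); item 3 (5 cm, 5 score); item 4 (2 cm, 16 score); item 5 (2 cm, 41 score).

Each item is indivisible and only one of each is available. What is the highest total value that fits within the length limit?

129 score

Check high-value combinations within 20 cm:
- item 1+item 2: length 12+8=20, value 65+64=129
- item 2+item 3+item 4+item 5: length 8+5+2+2=17, value 64+5+16+41=126
- item 1+item 4+item 5: length 12+2+2=16, value 65+16+41=122
- item 2+item 4+item 5: length 8+2+2=12, value 64+16+41=121
- item 1+item 3+item 5: length 12+5+2=19, value 65+5+41=111
Best: 129 score.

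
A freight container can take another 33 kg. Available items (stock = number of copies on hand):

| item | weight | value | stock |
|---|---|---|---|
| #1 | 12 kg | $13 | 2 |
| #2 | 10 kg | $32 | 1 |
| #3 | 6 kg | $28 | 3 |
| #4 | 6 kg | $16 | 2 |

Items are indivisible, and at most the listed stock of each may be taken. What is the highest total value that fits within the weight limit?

Top feasible selections:
- 1×#2 + 3×#3: weight 28, value 116
- 3×#3 + 2×#4: weight 30, value 116
- 1×#2 + 2×#3 + 1×#4: weight 28, value 104
Best: $116.

$116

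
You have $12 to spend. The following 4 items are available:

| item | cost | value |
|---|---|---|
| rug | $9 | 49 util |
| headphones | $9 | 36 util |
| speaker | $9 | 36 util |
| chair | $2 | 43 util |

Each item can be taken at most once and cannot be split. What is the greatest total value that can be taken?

92 util

This is a 0/1 knapsack; check combinations near the capacity.
- rug+chair: cost 9+2=11, value 49+43=92
- headphones+chair: cost 9+2=11, value 36+43=79
- speaker+chair: cost 9+2=11, value 36+43=79
Best: 92 util.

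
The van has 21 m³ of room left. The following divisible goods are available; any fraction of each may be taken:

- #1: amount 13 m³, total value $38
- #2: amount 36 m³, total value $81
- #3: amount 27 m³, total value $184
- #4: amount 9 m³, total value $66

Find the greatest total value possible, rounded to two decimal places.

Take in order of value per unit:
- #4 (66/9 per unit): all 9 → value 66, running total 66.00
- #3 (184/27 per unit): 12 of 27 → value 12×184/27 = 81.7778, running total 147.78
Total 147.78.

147.78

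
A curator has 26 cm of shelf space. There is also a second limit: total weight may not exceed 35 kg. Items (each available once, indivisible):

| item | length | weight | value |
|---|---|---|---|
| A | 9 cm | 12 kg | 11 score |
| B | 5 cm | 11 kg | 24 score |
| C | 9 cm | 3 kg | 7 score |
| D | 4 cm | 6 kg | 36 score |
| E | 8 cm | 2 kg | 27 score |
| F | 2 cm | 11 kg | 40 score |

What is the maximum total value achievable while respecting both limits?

Feasible sets respecting both limits:
- B+D+E+F: length 19, weight 30, value 127
- A+D+E+F: length 23, weight 31, value 114
- C+D+E+F: length 23, weight 22, value 110
Best: 127 score.

127 score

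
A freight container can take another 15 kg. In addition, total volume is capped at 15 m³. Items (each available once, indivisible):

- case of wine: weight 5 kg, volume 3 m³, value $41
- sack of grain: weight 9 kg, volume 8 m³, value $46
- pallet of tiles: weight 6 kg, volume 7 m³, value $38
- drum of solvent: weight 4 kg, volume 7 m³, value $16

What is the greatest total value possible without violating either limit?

$87

Feasible sets respecting both limits:
- case of wine+sack of grain: weight 14, volume 11, value 87
- sack of grain+pallet of tiles: weight 15, volume 15, value 84
- case of wine+pallet of tiles: weight 11, volume 10, value 79
Best: $87.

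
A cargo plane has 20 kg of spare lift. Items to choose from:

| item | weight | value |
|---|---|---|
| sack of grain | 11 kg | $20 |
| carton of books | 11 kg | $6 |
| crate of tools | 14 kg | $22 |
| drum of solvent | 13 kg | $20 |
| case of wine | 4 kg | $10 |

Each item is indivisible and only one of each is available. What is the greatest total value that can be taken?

$32

Check high-value combinations within 20 kg:
- crate of tools+case of wine: weight 14+4=18, value 22+10=32
- sack of grain+case of wine: weight 11+4=15, value 20+10=30
- drum of solvent+case of wine: weight 13+4=17, value 20+10=30
- crate of tools: weight 14, value 22
- sack of grain: weight 11, value 20
Best: $32.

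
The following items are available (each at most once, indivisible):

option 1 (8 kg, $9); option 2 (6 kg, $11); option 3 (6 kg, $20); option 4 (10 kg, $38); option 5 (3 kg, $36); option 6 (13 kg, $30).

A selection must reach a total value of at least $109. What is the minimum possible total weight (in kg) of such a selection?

Subsets with value ≥ 109, sorted by total weight:
- option 3+option 4+option 5+option 6: weight 32, value 124
- option 2+option 4+option 5+option 6: weight 32, value 115
- option 1+option 2+option 3+option 4+option 5: weight 33, value 114
Minimum weight: 32 kg.

32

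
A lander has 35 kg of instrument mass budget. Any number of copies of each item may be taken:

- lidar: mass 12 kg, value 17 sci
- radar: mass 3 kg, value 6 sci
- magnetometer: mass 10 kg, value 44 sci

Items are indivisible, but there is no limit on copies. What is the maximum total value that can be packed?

Best value-per-unit is magnetometer at 44/10; filling with it alone gives 3×44 = 132.
Optimal mix: 1×radar + 3×magnetometer → mass 33, value 138.

138 sci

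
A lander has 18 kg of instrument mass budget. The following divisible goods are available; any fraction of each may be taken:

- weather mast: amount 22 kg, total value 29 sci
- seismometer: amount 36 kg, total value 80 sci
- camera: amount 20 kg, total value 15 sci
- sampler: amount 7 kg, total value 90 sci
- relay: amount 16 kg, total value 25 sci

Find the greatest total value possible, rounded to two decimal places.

Take in order of value per unit:
- sampler (90/7 per unit): all 7 → value 90, running total 90.00
- seismometer (80/36 per unit): 11 of 36 → value 11×80/36 = 24.4444, running total 114.44
Total 114.44.

114.44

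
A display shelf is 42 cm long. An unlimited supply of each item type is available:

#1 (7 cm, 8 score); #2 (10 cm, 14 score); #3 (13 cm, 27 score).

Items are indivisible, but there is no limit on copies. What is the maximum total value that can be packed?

81 score

Best value-per-unit is #3 at 27/13, and filling with it alone uses length 3×13=39. No mix of the others beats 3×27 = 81.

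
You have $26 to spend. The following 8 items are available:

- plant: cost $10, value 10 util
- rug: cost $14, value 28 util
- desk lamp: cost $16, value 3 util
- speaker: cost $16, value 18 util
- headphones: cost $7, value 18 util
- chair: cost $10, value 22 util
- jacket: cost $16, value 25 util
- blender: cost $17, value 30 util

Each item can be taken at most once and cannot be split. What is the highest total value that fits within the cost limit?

50 util

Check high-value combinations within $26:
- rug+chair: cost 14+10=24, value 28+22=50
- headphones+blender: cost 7+17=24, value 18+30=48
- chair+jacket: cost 10+16=26, value 22+25=47
Best: 50 util.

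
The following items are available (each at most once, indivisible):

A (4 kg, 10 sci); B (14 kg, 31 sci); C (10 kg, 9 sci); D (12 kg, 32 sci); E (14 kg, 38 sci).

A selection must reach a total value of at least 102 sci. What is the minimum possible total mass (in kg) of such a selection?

Subsets with value ≥ 102, sorted by total mass:
- A+B+D+E: mass 44, value 111
- B+C+D+E: mass 50, value 110
Minimum mass: 44 kg.

44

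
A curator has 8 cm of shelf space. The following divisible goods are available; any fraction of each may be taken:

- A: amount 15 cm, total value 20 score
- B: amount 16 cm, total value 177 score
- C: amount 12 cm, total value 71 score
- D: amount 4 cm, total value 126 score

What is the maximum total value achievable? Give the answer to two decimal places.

170.25

Take in order of value per unit:
- D (126/4 per unit): all 4 → value 126, running total 126.00
- B (177/16 per unit): 4 of 16 → value 4×177/16 = 44.2500, running total 170.25
Total 170.25.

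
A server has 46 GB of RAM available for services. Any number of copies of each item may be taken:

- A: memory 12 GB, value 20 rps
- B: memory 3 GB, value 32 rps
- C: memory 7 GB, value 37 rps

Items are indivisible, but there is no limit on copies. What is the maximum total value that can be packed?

480 rps

Best value-per-unit is B at 32/3, and filling with it alone uses memory 15×3=45. No mix of the others beats 15×32 = 480.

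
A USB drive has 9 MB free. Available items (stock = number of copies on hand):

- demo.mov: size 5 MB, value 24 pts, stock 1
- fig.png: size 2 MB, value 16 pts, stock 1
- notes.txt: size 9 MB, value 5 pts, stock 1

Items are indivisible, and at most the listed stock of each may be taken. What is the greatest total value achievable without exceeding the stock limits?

40 pts

Best selections within size 9 and stock limits:
- 1×demo.mov + 1×fig.png: size 7, value 40
- 1×demo.mov: size 5, value 24
Best: 40 pts.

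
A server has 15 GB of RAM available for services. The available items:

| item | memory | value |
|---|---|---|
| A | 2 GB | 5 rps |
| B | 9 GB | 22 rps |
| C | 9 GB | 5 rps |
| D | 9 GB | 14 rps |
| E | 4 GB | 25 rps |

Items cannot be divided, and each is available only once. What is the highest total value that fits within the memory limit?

52 rps

Check high-value combinations within 15 GB:
- A+B+E: memory 2+9+4=15, value 5+22+25=52
- B+E: memory 9+4=13, value 22+25=47
- A+D+E: memory 2+9+4=15, value 5+14+25=44
- D+E: memory 9+4=13, value 14+25=39
Best: 52 rps.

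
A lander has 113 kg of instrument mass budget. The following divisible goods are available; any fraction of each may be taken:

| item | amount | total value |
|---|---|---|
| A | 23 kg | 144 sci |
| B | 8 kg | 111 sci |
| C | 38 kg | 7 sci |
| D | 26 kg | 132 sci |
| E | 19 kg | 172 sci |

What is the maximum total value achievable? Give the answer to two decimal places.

Take in order of value per unit:
- B (111/8 per unit): all 8 → value 111, running total 111.00
- E (172/19 per unit): all 19 → value 172, running total 283.00
- A (144/23 per unit): all 23 → value 144, running total 427.00
- D (132/26 per unit): all 26 → value 132, running total 559.00
- C (7/38 per unit): 37 of 38 → value 37×7/38 = 6.8158, running total 565.82
Total 565.82.

565.82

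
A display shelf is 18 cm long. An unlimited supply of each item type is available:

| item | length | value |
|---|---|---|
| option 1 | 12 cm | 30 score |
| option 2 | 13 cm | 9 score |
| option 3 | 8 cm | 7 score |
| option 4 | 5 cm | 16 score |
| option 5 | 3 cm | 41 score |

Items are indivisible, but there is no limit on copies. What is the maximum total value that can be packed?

246 score

Best value-per-unit is option 5 at 41/3, and filling with it alone uses length 6×3=18. No mix of the others beats 6×41 = 246.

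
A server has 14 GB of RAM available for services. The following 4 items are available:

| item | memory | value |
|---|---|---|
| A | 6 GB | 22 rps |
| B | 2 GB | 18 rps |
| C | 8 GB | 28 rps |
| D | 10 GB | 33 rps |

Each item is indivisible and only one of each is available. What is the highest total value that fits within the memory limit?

Check high-value combinations within 14 GB:
- B+D: memory 2+10=12, value 18+33=51
- A+C: memory 6+8=14, value 22+28=50
- B+C: memory 2+8=10, value 18+28=46
- A+B: memory 6+2=8, value 22+18=40
- D: memory 10, value 33
Best: 51 rps.

51 rps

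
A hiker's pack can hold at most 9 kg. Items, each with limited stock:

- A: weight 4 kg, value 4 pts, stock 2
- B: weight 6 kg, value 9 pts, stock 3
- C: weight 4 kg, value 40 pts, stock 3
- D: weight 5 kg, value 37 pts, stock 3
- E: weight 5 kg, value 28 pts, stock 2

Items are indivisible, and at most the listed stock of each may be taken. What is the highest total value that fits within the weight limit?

Best selections within weight 9 and stock limits:
- 2×C: weight 8, value 80
- 1×C + 1×D: weight 9, value 77
- 1×C + 1×E: weight 9, value 68
Best: 80 pts.

80 pts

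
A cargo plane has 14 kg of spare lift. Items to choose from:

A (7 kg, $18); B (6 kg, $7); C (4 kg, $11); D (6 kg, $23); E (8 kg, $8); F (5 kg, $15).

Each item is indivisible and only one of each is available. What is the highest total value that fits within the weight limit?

Check high-value combinations within 14 kg:
- A+D: weight 7+6=13, value 18+23=41
- D+F: weight 6+5=11, value 23+15=38
- C+D: weight 4+6=10, value 11+23=34
- A+F: weight 7+5=12, value 18+15=33
- D+E: weight 6+8=14, value 23+8=31
Best: $41.

$41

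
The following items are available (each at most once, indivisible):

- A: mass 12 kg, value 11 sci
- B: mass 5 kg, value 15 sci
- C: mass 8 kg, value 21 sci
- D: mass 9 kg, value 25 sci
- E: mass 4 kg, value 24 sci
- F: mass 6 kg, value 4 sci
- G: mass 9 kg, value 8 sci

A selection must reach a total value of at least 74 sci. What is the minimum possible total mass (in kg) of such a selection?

Subsets with value ≥ 74, sorted by total mass:
- B+C+D+E: mass 26, value 85
- C+D+E+F: mass 27, value 74
Minimum mass: 26 kg.

26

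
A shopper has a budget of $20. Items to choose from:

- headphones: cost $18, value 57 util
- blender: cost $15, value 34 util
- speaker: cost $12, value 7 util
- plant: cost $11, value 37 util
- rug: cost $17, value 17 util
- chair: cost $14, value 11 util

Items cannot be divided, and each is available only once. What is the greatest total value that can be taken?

57 util

Check high-value combinations within $20:
- headphones: cost 18, value 57
- plant: cost 11, value 37
- blender: cost 15, value 34
Best: 57 util.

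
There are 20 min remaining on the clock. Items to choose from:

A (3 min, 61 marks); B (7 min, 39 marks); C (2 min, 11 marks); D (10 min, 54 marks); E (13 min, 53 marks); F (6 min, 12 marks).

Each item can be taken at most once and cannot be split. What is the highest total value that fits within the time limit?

Check high-value combinations within 20 min:
- A+B+D: time 3+7+10=20, value 61+39+54=154
- A+D+F: time 3+10+6=19, value 61+54+12=127
- A+C+D: time 3+2+10=15, value 61+11+54=126
- A+C+E: time 3+2+13=18, value 61+11+53=125
Best: 154 marks.

154 marks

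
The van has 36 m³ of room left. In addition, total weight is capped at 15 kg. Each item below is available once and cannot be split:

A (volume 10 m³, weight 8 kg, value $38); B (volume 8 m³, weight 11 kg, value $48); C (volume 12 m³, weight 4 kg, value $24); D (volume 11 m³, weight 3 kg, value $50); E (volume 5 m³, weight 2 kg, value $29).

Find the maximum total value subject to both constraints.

Feasible sets respecting both limits:
- A+D+E: volume 26, weight 13, value 117
- A+C+D: volume 33, weight 15, value 112
- C+D+E: volume 28, weight 9, value 103
Best: $117.

$117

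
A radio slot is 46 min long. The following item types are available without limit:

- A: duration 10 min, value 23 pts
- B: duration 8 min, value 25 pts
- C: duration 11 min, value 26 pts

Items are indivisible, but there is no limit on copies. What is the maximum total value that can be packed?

127 pts

Best value-per-unit is B at 25/8; filling with it alone gives 5×25 = 125.
Optimal mix: 3×B + 2×C → duration 46, value 127.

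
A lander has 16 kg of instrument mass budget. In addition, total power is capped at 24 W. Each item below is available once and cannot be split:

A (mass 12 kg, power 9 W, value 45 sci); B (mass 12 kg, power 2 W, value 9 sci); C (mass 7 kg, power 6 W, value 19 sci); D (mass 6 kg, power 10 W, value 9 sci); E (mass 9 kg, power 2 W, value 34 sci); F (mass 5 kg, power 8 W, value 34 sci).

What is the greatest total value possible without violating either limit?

68 sci

Feasible sets respecting both limits:
- E+F: mass 14, power 10, value 68
- C+E: mass 16, power 8, value 53
- C+F: mass 12, power 14, value 53
- A: mass 12, power 9, value 45
Best: 68 sci.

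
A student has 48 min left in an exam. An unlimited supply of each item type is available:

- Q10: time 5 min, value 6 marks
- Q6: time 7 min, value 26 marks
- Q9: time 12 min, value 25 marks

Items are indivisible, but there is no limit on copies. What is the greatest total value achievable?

Best value-per-unit is Q6 at 26/7; filling with it alone gives 6×26 = 156.
Optimal mix: 1×Q10 + 6×Q6 → time 47, value 162.

162 marks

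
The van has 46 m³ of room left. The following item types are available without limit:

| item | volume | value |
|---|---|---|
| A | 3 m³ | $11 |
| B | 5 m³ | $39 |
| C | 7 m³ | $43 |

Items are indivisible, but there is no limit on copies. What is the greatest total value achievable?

Best value-per-unit is B at 39/5, and filling with it alone uses volume 9×5=45. No mix of the others beats 9×39 = 351.

$351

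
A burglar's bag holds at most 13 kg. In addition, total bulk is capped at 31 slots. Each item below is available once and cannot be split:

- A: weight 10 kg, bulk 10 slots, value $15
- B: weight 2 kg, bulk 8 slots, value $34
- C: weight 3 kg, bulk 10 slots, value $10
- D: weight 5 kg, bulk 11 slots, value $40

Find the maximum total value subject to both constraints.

$84

Feasible sets respecting both limits:
- B+C+D: weight 10, bulk 29, value 84
- B+D: weight 7, bulk 19, value 74
- C+D: weight 8, bulk 21, value 50
Best: $84.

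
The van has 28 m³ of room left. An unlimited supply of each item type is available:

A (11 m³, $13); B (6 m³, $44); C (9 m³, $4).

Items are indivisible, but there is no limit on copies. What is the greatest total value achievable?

$176

Best value-per-unit is B at 44/6, and filling with it alone uses volume 4×6=24. No mix of the others beats 4×44 = 176.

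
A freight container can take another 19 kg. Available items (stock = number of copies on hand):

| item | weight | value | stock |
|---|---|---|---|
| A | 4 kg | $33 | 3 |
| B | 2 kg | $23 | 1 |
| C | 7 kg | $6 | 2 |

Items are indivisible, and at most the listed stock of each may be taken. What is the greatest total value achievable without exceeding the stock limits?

$122

Top feasible selections:
- 3×A + 1×B: weight 14, value 122
- 3×A + 1×C: weight 19, value 105
Best: $122.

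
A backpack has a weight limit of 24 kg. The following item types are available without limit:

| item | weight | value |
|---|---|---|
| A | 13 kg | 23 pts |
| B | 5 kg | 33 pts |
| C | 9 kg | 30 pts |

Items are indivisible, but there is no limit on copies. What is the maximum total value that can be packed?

Best value-per-unit is B at 33/5, and filling with it alone uses weight 4×5=20. No mix of the others beats 4×33 = 132.

132 pts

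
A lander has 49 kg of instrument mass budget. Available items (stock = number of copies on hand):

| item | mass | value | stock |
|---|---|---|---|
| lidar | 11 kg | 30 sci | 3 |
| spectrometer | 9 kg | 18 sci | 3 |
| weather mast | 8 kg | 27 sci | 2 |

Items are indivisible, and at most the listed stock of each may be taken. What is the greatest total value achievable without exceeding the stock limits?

Top feasible selections:
- 3×lidar + 2×weather mast: mass 49, value 144
- 2×lidar + 1×spectrometer + 2×weather mast: mass 47, value 132
- 2×lidar + 2×spectrometer + 1×weather mast: mass 48, value 123
- 1×lidar + 2×spectrometer + 2×weather mast: mass 45, value 120
Best: 144 sci.

144 sci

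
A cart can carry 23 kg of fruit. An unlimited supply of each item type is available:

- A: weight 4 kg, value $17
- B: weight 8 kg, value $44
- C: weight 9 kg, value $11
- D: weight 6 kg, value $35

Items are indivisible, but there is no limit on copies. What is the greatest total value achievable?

Best value-per-unit is D at 35/6; filling with it alone gives 3×35 = 105.
Optimal mix: 2×B + 1×D → weight 22, value 123.

$123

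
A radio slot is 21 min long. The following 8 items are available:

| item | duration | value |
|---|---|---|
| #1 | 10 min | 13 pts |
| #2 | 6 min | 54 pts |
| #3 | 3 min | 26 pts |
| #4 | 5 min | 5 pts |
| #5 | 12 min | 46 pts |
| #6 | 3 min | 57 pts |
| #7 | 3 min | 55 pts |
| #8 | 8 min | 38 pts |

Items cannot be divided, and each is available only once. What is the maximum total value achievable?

204 pts

Check high-value combinations within 21 min:
- #2+#6+#7+#8: duration 6+3+3+8=20, value 54+57+55+38=204
- #2+#3+#4+#6+#7: duration 6+3+5+3+3=20, value 54+26+5+57+55=197
- #2+#3+#6+#7: duration 6+3+3+3=15, value 54+26+57+55=192
- #3+#5+#6+#7: duration 3+12+3+3=21, value 26+46+57+55=184
- #3+#6+#7+#8: duration 3+3+3+8=17, value 26+57+55+38=176
Best: 204 pts.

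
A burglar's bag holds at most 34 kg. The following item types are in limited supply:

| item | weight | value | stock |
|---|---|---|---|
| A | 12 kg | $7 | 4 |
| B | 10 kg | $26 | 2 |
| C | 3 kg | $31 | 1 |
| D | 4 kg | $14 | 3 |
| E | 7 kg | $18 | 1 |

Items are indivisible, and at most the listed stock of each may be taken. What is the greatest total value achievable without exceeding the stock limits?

Best selections within weight 34 and stock limits:
- 1×B + 1×C + 3×D + 1×E: weight 32, value 117
- 2×B + 1×C + 1×D + 1×E: weight 34, value 115
Best: $117.

$117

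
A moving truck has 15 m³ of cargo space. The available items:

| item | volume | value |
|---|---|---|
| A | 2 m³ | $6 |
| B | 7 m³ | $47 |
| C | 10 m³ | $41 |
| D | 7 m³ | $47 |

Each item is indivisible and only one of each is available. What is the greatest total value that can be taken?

$94

Check high-value combinations within 15 m³:
- B+D: volume 7+7=14, value 47+47=94
- A+B: volume 2+7=9, value 6+47=53
- A+D: volume 2+7=9, value 6+47=53
- B: volume 7, value 47
- D: volume 7, value 47
Best: $94.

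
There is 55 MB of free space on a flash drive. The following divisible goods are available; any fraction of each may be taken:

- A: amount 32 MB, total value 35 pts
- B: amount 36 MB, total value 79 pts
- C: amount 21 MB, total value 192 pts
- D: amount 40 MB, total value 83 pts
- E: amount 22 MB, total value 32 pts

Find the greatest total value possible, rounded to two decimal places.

266.61

Take in order of value per unit:
- C (192/21 per unit): all 21 → value 192, running total 192.00
- B (79/36 per unit): 34 of 36 → value 34×79/36 = 74.6111, running total 266.61
Total 266.61.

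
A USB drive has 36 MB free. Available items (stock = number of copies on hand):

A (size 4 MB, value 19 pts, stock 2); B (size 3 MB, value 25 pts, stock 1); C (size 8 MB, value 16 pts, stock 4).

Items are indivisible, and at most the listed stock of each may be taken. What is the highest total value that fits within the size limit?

111 pts

Top feasible selections:
- 2×A + 1×B + 3×C: size 35, value 111
- 2×A + 1×B + 2×C: size 27, value 95
- 1×A + 1×B + 3×C: size 31, value 92
Best: 111 pts.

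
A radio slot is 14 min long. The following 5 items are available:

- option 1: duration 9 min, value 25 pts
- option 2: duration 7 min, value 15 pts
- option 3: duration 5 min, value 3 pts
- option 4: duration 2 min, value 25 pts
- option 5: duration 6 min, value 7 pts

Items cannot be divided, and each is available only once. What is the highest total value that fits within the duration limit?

Check high-value combinations within 14 min:
- option 1+option 4: duration 9+2=11, value 25+25=50
- option 2+option 3+option 4: duration 7+5+2=14, value 15+3+25=43
- option 2+option 4: duration 7+2=9, value 15+25=40
Best: 50 pts.

50 pts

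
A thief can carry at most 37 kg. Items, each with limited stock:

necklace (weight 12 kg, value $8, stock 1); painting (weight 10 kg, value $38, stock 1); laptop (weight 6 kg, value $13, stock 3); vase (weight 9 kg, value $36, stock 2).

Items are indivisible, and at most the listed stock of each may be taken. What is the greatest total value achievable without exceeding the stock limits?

Top feasible selections:
- 1×painting + 1×laptop + 2×vase: weight 34, value 123
- 1×painting + 3×laptop + 1×vase: weight 37, value 113
- 3×laptop + 2×vase: weight 36, value 111
Best: $123.

$123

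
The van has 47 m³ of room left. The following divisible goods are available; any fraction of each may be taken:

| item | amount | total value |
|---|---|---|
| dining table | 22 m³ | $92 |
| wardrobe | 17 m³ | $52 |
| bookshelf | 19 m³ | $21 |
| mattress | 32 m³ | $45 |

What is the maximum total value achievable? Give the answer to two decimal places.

155.25

Take in order of value per unit:
- dining table (92/22 per unit): all 22 → value 92, running total 92.00
- wardrobe (52/17 per unit): all 17 → value 52, running total 144.00
- mattress (45/32 per unit): 8 of 32 → value 8×45/32 = 11.2500, running total 155.25
Total 155.25.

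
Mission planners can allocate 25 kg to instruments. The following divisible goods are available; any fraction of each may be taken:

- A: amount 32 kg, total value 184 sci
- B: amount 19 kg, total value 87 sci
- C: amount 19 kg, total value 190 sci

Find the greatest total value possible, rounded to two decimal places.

224.50

Take in order of value per unit:
- C (190/19 per unit): all 19 → value 190, running total 190.00
- A (184/32 per unit): 6 of 32 → value 6×184/32 = 34.5000, running total 224.50
Total 224.50.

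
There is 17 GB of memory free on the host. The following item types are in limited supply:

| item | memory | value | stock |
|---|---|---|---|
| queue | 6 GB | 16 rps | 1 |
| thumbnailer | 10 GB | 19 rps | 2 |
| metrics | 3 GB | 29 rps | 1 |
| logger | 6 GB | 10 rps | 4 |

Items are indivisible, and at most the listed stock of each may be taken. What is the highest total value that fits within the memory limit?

Best selections within memory 17 and stock limits:
- 1×queue + 1×metrics + 1×logger: memory 15, value 55
- 1×metrics + 2×logger: memory 15, value 49
Best: 55 rps.

55 rps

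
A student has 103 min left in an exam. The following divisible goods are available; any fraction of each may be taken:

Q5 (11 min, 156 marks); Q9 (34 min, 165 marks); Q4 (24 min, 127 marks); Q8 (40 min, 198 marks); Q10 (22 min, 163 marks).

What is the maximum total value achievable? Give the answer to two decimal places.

Take in order of value per unit:
- Q5 (156/11 per unit): all 11 → value 156, running total 156.00
- Q10 (163/22 per unit): all 22 → value 163, running total 319.00
- Q4 (127/24 per unit): all 24 → value 127, running total 446.00
- Q8 (198/40 per unit): all 40 → value 198, running total 644.00
- Q9 (165/34 per unit): 6 of 34 → value 6×165/34 = 29.1176, running total 673.12
Total 673.12.

673.12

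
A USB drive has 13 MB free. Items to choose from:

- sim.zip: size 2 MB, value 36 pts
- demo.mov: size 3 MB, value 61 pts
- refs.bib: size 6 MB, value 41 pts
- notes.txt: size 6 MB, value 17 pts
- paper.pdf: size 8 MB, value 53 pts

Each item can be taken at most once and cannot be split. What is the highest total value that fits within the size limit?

This is a 0/1 knapsack; check combinations near the capacity.
- sim.zip+demo.mov+paper.pdf: size 2+3+8=13, value 36+61+53=150
- sim.zip+demo.mov+refs.bib: size 2+3+6=11, value 36+61+41=138
- sim.zip+demo.mov+notes.txt: size 2+3+6=11, value 36+61+17=114
Best: 150 pts.

150 pts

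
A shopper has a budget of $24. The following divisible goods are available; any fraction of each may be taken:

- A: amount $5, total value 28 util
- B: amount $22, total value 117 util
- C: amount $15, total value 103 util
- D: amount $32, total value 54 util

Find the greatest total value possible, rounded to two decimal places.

Take in order of value per unit:
- C (103/15 per unit): all 15 → value 103, running total 103.00
- A (28/5 per unit): all 5 → value 28, running total 131.00
- B (117/22 per unit): 4 of 22 → value 4×117/22 = 21.2727, running total 152.27
Total 152.27.

152.27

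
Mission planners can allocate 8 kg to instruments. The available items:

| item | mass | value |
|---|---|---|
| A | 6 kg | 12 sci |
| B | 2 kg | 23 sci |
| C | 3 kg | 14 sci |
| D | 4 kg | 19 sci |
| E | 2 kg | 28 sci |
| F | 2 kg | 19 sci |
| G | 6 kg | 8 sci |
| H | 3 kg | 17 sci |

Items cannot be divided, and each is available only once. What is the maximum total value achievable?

This is a 0/1 knapsack; check combinations near the capacity.
- B+E+F: mass 2+2+2=6, value 23+28+19=70
- B+D+E: mass 2+4+2=8, value 23+19+28=70
- B+E+H: mass 2+2+3=7, value 23+28+17=68
- D+E+F: mass 4+2+2=8, value 19+28+19=66
- B+C+E: mass 2+3+2=7, value 23+14+28=65
Best: 70 sci.

70 sci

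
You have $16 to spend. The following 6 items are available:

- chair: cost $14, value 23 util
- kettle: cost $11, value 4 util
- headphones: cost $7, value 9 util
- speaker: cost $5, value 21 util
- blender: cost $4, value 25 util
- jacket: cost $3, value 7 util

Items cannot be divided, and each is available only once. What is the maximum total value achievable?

This is a 0/1 knapsack; check combinations near the capacity.
- headphones+speaker+blender: cost 7+5+4=16, value 9+21+25=55
- speaker+blender+jacket: cost 5+4+3=12, value 21+25+7=53
- speaker+blender: cost 5+4=9, value 21+25=46
Best: 55 util.

55 util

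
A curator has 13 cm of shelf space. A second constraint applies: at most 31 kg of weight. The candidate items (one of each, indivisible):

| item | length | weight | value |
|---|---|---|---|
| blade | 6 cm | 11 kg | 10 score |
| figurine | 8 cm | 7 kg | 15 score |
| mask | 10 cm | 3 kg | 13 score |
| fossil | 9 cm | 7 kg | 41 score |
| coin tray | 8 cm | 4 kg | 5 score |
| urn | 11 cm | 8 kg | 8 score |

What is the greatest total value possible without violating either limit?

Feasible sets respecting both limits:
- fossil: length 9, weight 7, value 41
- figurine: length 8, weight 7, value 15
- mask: length 10, weight 3, value 13
Best: 41 score.

41 score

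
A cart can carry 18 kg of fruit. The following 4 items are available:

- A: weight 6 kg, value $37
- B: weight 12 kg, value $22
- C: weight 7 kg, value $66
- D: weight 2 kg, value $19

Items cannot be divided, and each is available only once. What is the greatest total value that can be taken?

Check high-value combinations within 18 kg:
- A+C+D: weight 6+7+2=15, value 37+66+19=122
- A+C: weight 6+7=13, value 37+66=103
- C+D: weight 7+2=9, value 66+19=85
Best: $122.

$122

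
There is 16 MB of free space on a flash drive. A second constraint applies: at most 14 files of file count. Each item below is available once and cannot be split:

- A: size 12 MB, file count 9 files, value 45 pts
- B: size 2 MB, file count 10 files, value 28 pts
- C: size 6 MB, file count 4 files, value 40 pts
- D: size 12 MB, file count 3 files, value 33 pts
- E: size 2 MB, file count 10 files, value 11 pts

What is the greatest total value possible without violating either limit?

Feasible sets respecting both limits:
- B+C: size 8, file count 14, value 68
- B+D: size 14, file count 13, value 61
- C+E: size 8, file count 14, value 51
Best: 68 pts.

68 pts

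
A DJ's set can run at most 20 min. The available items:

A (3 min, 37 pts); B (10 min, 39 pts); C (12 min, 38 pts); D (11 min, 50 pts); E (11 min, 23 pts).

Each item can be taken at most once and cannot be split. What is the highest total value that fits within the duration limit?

Check high-value combinations within 20 min:
- A+D: duration 3+11=14, value 37+50=87
- A+B: duration 3+10=13, value 37+39=76
- A+C: duration 3+12=15, value 37+38=75
Best: 87 pts.

87 pts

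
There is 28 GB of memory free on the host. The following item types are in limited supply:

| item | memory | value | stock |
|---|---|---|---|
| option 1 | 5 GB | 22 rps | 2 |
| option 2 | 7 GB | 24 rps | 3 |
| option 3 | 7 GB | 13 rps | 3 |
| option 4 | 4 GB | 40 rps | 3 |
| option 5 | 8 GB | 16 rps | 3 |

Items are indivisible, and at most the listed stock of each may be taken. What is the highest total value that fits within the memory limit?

168 rps

Top feasible selections:
- 2×option 2 + 3×option 4: memory 26, value 168
- 1×option 1 + 1×option 2 + 3×option 4: memory 24, value 166
- 2×option 1 + 3×option 4: memory 22, value 164
- 1×option 2 + 3×option 4 + 1×option 5: memory 27, value 160
Best: 168 rps.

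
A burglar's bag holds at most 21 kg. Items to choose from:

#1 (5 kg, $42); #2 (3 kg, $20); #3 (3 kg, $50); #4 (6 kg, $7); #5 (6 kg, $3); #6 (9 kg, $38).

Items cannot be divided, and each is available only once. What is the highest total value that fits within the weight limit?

$150

Check high-value combinations within 21 kg:
- #1+#2+#3+#6: weight 5+3+3+9=20, value 42+20+50+38=150
- #1+#3+#6: weight 5+3+9=17, value 42+50+38=130
- #1+#2+#3+#4: weight 5+3+3+6=17, value 42+20+50+7=119
- #1+#2+#3+#5: weight 5+3+3+6=17, value 42+20+50+3=115
- #2+#3+#4+#6: weight 3+3+6+9=21, value 20+50+7+38=115
Best: $150.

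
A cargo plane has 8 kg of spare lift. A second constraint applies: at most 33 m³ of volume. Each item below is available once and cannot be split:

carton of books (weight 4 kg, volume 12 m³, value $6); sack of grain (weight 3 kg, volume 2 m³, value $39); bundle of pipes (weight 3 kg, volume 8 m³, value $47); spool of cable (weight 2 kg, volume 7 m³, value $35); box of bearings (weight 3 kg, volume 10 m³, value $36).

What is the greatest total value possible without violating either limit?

$121

Feasible sets respecting both limits:
- sack of grain+bundle of pipes+spool of cable: weight 8, volume 17, value 121
- bundle of pipes+spool of cable+box of bearings: weight 8, volume 25, value 118
- sack of grain+spool of cable+box of bearings: weight 8, volume 19, value 110
- sack of grain+bundle of pipes: weight 6, volume 10, value 86
Best: $121.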